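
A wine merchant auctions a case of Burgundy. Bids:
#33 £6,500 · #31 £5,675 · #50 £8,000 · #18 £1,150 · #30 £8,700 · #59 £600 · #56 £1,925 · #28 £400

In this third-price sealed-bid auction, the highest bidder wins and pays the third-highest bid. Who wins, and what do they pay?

Sorting bids: 8,700 (#30) > 8,000 (#50) > 6,500 (#33) > 5,675 (#31) > 1,925 (#56) > 1,150 (#18) > …
#30 wins; payment is bid #3 in the ranking = £6,500.

#30 pays £6,500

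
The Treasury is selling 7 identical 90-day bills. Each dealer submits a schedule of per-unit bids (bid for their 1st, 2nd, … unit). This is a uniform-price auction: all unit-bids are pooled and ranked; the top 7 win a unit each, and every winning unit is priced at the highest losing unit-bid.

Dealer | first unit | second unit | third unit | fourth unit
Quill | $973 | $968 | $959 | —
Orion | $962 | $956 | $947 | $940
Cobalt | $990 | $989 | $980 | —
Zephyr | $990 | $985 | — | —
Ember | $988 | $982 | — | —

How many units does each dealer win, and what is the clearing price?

Merging the schedules and taking the best 7: 990 (Cobalt-1), 990 (Zephyr-1), 989 (Cobalt-2), 988 (Ember-1), 985 (Zephyr-2), 982 (Ember-2), 980 (Cobalt-3)
First bid not allocated: $973.
Allocation: Cobalt 3, Ember 2, Zephyr 2.

Cobalt 3, Ember 2, Zephyr 2; clearing price $973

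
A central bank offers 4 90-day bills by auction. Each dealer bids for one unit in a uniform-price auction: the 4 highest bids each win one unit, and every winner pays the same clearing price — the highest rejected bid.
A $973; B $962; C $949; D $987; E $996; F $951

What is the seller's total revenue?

Total revenue: $3,804

Bids ranked high→low: 996 (E), 987 (D), 973 (A), 962 (B), 951 (F), 949 (C)
The 4 highest are E, D, A, B.
First losing bid is F's $951, which sets the uniform price.
Total revenue = 4 × $951 = $3,804.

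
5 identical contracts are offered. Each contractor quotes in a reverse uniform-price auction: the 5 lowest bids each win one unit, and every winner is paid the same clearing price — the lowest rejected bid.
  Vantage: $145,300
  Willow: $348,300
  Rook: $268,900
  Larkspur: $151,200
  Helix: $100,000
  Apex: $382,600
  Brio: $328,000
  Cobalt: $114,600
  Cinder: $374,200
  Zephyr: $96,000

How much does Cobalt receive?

Ordering the bids: 96,000 (Zephyr), 100,000 (Helix), 114,600 (Cobalt), 145,300 (Vantage), 151,200 (Larkspur), 268,900 (Rook), 328,000 (Brio), …
Lowest 5: Zephyr, Helix, Cobalt, Vantage, Larkspur.
Clearing price = lowest rejected bid = $268,900.
Cobalt wins → is paid $268,900.

Cobalt is paid $268,900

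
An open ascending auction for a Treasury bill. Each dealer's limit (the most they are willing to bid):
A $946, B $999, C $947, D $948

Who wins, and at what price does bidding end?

B wins at $948

Limits in order: 999 (B) > 948 (D) > 947 (C) > 946 (A)
Bidding ends when D exits at $948; B takes it.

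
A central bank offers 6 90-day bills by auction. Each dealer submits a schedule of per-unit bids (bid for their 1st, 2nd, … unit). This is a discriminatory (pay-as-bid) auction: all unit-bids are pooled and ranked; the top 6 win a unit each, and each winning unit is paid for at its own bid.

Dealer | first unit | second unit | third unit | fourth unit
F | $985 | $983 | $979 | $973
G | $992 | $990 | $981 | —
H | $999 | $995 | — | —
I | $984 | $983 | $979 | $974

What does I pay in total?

Merging the schedules and taking the best 6: 999 (H-1), 995 (H-2), 992 (G-1), 990 (G-2), 985 (F-1), 984 (I-1)
Next rejected bid: $983 (not a price — pay-as-bid).
I's winning unit-bids: 984 = $984.

I pays $984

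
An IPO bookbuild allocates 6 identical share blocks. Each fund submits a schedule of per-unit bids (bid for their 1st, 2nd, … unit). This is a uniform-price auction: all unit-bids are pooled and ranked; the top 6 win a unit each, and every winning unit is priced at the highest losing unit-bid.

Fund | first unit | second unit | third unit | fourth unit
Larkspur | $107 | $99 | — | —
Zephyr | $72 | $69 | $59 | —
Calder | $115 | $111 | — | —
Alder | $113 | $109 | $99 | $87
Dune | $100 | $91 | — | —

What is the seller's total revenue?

Total revenue: $594

Merging the schedules and taking the best 6: 115 (Calder-1), 113 (Alder-1), 111 (Calder-2), 109 (Alder-2), 107 (Larkspur-1), 100 (Dune-1)
The (k+1)-th unit-bid is $99.
Allocation: Alder 2, Calder 2, Dune 1, Larkspur 1. Every unit priced at $99.
Revenue = 6 × 99 = $594.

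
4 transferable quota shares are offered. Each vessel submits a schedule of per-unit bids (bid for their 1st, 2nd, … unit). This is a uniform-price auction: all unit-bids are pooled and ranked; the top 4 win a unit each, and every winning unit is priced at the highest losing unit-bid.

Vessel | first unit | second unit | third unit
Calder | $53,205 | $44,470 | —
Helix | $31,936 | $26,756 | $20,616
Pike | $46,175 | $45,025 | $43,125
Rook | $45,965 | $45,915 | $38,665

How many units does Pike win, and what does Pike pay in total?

Pooled unit-bids ranked (top 4): 53,205 (Calder-1), 46,175 (Pike-1), 45,965 (Rook-1), 45,915 (Rook-2)
The (k+1)-th unit-bid is $45,025.
Pike wins 1 unit(s) at $45,025 each.

Pike: 1 unit, pays $45,025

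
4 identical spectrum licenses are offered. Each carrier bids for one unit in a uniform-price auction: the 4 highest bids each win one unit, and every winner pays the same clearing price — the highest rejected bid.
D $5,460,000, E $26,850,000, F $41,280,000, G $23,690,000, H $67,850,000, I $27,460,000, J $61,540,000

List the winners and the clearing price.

H, J, F, I; each pays $26,850,000

Ordering the bids: 67,850,000 (H), 61,540,000 (J), 41,280,000 (F), 27,460,000 (I), 26,850,000 (E), 23,690,000 (G), …
The 4 highest are H, J, F, I.
Highest unsuccessful bid: $26,850,000 → clearing price.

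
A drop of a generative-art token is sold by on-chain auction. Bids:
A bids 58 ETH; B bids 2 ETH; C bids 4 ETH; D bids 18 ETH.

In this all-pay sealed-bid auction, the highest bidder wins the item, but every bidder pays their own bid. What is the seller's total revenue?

Sorting bids: 58 (A) > 18 (D) > 4 (C) > 2 (B)
Every bidder forfeits their bid regardless of winning.
Revenue = 58 + 2 + 4 + 18 = 82 ETH.

Total revenue: 82 ETH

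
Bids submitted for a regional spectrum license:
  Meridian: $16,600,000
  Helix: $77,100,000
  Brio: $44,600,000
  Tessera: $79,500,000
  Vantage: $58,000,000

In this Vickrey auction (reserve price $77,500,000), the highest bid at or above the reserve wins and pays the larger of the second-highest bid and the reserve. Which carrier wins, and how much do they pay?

Vickrey auction (reserve price $77,500,000): the highest bid at or above the reserve wins and pays the larger of the second-highest bid and the reserve.
Bids ranked: 79,500,000 (Tessera) > 77,100,000 (Helix) > 58,000,000 (Vantage) > 44,600,000 (Brio) > 16,600,000 (Meridian)
Highest eligible bid: Tessera at $79,500,000.
Second-highest bid $77,100,000 is below the reserve $77,500,000, so the reserve binds → payment $77,500,000.

Tessera pays $77,500,000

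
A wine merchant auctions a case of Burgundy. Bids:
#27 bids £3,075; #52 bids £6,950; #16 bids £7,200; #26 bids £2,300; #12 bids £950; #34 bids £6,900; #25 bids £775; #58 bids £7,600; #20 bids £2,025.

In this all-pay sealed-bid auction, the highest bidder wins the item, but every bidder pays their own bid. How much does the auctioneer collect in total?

Total revenue: £37,775

Sorting bids: 7,600 (#58) > 7,200 (#16) > 6,950 (#52) > 6,900 (#34) > 3,075 (#27) > 2,300 (#26) > …
#58 wins with the top bid; all bids are sunk regardless.
Every bidder forfeits their bid regardless of winning.
Revenue = 3,075 + 6,950 + 7,200 + 2,300 + 950 + 6,900 + 775 + 7,600 + 2,025 = £37,775.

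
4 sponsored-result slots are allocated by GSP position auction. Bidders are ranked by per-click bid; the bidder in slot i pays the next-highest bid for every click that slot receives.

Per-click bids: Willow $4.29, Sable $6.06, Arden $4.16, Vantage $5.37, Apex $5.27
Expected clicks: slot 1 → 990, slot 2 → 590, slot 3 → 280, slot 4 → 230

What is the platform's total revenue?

Total revenue: $10583.60

Sorting advertisers: $6.06 (Sable) > $5.37 (Vantage) > $5.27 (Apex) > $4.29 (Willow) > $4.16 (Arden)
Slot 1: Sable pays $5.37 × 990 = $5316.30
Slot 2: Vantage pays $5.27 × 590 = $3109.30
Slot 3: Apex pays $4.29 × 280 = $1201.20
Slot 4: Willow pays $4.16 × 230 = $956.80
Total = $10583.60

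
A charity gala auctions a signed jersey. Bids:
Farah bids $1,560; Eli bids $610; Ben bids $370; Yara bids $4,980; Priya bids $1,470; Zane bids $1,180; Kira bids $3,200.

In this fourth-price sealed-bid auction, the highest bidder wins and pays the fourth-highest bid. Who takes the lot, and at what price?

Fourth-price sealed-bid auction: the highest bidder wins and pays the fourth-highest bid.
Bids in order: 4,980 (Yara) > 3,200 (Kira) > 1,560 (Farah) > 1,470 (Priya) > 1,180 (Zane) > 610 (Eli) > …
Yara wins; payment is bid #4 in the ranking = $1,470.

Yara pays $1,470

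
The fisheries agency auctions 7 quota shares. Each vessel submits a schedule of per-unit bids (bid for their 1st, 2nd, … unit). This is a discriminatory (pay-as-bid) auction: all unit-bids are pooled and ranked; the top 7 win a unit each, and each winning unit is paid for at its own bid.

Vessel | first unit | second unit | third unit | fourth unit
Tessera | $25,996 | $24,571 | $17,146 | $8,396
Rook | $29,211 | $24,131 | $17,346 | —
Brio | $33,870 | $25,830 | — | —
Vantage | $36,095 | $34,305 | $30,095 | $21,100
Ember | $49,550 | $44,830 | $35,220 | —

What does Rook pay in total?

Rook pays $0

All unit-bids, highest first — top 7: 49,550 (Ember-1), 44,830 (Ember-2), 36,095 (Vantage-1), 35,220 (Ember-3), 34,305 (Vantage-2), 33,870 (Brio-1), 30,095 (Vantage-3)
Next rejected bid: $29,211 (not a price — pay-as-bid).
Rook wins no units.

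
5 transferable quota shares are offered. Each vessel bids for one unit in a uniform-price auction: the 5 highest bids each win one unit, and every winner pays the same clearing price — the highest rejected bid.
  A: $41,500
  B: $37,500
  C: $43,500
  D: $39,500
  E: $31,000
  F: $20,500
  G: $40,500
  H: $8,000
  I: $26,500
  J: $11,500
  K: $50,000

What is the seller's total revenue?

Total revenue: $187,500

Ordering the bids: 50,000 (K), 43,500 (C), 41,500 (A), 40,500 (G), 39,500 (D), 37,500 (B), 31,000 (E), …
Top 5: K, C, A, G, D.
Highest unsuccessful bid: $37,500 → clearing price.
Total revenue = 5 × $37,500 = $187,500.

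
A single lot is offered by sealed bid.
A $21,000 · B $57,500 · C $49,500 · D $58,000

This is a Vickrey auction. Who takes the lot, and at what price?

D pays $57,500

Vickrey auction: the highest bidder wins and pays the second-highest bid.
Bids ranked: 58,000 (D) > 57,500 (B) > 49,500 (C) > 21,000 (A)
D wins with the highest bid; price is set by the runner-up at $57,500.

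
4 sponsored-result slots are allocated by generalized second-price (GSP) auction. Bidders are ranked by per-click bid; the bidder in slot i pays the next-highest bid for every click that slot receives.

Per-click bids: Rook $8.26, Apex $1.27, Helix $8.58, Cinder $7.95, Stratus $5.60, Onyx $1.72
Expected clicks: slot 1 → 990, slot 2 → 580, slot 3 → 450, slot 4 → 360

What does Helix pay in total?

Helix pays $8177.40

Ranked by bid: $8.58 (Helix) > $8.26 (Rook) > $7.95 (Cinder) > $5.60 (Stratus) > $1.72 (Onyx) > …
Helix holds slot 1 → pays next bid $8.26 × 990 clicks = $8177.40.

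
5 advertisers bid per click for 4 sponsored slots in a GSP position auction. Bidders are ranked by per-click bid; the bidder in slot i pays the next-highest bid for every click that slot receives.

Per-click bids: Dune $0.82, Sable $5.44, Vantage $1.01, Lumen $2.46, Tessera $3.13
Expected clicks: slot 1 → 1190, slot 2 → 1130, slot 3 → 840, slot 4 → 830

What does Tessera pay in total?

Tessera pays $2779.80

Ranked by bid: $5.44 (Sable) > $3.13 (Tessera) > $2.46 (Lumen) > $1.01 (Vantage) > $0.82 (Dune)
Tessera holds slot 2 → pays next bid $2.46 × 1130 clicks = $2779.80.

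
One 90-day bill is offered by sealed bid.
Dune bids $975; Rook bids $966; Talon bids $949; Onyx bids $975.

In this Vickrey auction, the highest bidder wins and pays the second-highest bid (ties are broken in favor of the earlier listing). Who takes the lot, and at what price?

Bids ranked: 975 (Dune) > 975 (Onyx) > 966 (Rook) > 949 (Talon)
Dune and Onyx tie at $975; tie-break gives it to Dune.
Second-price: Dune pays Onyx's bid of $975.

Dune pays $975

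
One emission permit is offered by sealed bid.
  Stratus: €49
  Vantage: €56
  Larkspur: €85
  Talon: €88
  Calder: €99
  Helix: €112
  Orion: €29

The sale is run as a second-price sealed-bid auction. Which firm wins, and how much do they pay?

Helix pays €99

Sorting bids: 112 (Helix) > 99 (Calder) > 88 (Talon) > 85 (Larkspur) > 56 (Vantage) > 49 (Stratus) > …
Helix wins with the highest bid; price is set by the runner-up at €99.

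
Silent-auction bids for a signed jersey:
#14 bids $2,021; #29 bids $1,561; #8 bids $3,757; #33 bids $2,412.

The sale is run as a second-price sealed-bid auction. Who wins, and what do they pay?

#8 pays $2,412

Bids in order: 3,757 (#8) > 2,412 (#33) > 2,021 (#14) > 1,561 (#29)
#8 is highest; pays the second-highest bid, $2,412.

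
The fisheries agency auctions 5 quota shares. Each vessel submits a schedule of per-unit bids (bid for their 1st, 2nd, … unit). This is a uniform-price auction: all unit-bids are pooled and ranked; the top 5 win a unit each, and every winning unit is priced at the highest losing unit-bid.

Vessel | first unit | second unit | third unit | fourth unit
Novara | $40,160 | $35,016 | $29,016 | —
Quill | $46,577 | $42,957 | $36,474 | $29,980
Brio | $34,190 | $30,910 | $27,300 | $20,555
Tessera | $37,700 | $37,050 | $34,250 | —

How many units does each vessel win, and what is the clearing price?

All unit-bids, highest first — top 5: 46,577 (Quill-1), 42,957 (Quill-2), 40,160 (Novara-1), 37,700 (Tessera-1), 37,050 (Tessera-2)
Highest rejected unit-bid = $36,474.
Allocation: Novara 1, Quill 2, Tessera 2.

Novara 1, Quill 2, Tessera 2; clearing price $36,474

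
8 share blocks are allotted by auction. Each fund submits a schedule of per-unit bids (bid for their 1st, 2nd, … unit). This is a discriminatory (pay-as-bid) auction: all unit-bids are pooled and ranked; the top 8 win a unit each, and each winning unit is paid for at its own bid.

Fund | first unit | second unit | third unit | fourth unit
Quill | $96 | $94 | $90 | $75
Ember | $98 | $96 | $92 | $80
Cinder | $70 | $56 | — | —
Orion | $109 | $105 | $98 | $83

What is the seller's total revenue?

Merging the schedules and taking the best 8: 109 (Orion-1), 105 (Orion-2), 98 (Ember-1), 98 (Orion-3), 96 (Quill-1), 96 (Ember-2), 94 (Quill-2), 92 (Ember-3)
Next rejected bid: $90 (not a price — pay-as-bid).
Each winning unit pays its own bid.
Revenue = 109 + 105 + 98 + 98 + 96 + 96 + 94 + 92 = $788.

Total revenue: $788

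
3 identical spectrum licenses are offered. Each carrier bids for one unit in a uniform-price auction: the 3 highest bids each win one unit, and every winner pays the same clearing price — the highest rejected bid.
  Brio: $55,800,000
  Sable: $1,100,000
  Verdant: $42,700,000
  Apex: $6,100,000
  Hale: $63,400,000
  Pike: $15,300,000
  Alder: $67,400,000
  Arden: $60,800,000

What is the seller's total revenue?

Total revenue: $167,400,000

Bids ranked high→low: 67,400,000 (Alder), 63,400,000 (Hale), 60,800,000 (Arden), 55,800,000 (Brio), 42,700,000 (Verdant), …
Winners (3 units): Alder, Hale, Arden.
Clearing price = highest rejected bid = $55,800,000.
Total revenue = 3 × $55,800,000 = $167,400,000.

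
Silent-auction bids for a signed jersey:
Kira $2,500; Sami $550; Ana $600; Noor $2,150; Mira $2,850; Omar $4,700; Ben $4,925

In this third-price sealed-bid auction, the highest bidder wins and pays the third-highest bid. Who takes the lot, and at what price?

Ben pays $2,850

Bids in order: 4,925 (Ben) > 4,700 (Omar) > 2,850 (Mira) > 2,500 (Kira) > 2,150 (Noor) > 600 (Ana) > …
Ben is highest; pays the third-highest bid, $2,850.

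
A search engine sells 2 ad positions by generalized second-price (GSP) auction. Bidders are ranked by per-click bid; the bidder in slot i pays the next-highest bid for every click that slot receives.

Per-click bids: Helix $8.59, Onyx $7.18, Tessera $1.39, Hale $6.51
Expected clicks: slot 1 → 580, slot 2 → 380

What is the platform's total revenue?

Per-click bids in order: $8.59 (Helix) > $7.18 (Onyx) > $6.51 (Hale) > …
Slot 1: Helix pays $7.18 × 580 = $4164.40
Slot 2: Onyx pays $6.51 × 380 = $2473.80
Total = $6638.20

Total revenue: $6638.20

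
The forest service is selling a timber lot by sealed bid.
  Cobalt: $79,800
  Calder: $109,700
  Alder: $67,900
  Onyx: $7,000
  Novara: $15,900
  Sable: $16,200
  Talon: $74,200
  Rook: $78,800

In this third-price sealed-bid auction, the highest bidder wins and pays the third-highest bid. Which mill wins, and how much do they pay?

Calder pays $78,800

Third-price sealed-bid auction: the highest bidder wins and pays the third-highest bid.
Bids ranked: 109,700 (Calder) > 79,800 (Cobalt) > 78,800 (Rook) > 74,200 (Talon) > 67,900 (Alder) > 16,200 (Sable) > …
Calder wins; payment is bid #3 in the ranking = $78,800.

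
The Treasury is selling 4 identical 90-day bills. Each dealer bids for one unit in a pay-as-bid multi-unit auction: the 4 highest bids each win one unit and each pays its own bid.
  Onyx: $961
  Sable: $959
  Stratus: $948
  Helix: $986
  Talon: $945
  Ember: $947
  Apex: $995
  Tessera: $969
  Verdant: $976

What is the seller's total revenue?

Ordering the bids: 995 (Apex), 986 (Helix), 976 (Verdant), 969 (Tessera), 961 (Onyx), 959 (Sable), …
Top 4: Apex, Helix, Verdant, Tessera.
Total revenue = 995 + 986 + 976 + 969 = $3,926.

Total revenue: $3,926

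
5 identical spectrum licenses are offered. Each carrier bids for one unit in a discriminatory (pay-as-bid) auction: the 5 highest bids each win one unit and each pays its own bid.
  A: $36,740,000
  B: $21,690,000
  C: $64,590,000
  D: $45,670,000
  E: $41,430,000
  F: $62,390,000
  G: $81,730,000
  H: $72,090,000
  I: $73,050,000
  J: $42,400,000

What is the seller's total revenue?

Total revenue: $353,850,000

Ordering the bids: 81,730,000 (G), 73,050,000 (I), 72,090,000 (H), 64,590,000 (C), 62,390,000 (F), 45,670,000 (D), 42,400,000 (J), …
Winners (5 units): G, I, H, C, F.
Total revenue = 81,730,000 + 73,050,000 + 72,090,000 + 64,590,000 + 62,390,000 = $353,850,000.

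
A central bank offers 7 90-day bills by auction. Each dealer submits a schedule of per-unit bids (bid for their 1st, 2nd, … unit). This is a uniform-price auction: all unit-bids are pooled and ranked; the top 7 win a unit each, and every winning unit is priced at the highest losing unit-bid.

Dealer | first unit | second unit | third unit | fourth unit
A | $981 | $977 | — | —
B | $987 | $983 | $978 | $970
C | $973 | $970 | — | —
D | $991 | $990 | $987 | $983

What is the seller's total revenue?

All unit-bids, highest first — top 7: 991 (D-1), 990 (D-2), 987 (B-1), 987 (D-3), 983 (B-2), 983 (D-4), 981 (A-1)
Highest rejected unit-bid = $978.
Allocation: A 1, B 2, D 4. Every unit priced at $978.
Revenue = 7 × 978 = $6,846.

Total revenue: $6,846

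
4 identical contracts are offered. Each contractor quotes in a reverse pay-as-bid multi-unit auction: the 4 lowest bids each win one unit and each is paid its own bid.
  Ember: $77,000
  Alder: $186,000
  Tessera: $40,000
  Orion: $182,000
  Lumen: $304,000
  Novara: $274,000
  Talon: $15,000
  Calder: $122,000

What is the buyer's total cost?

Bids ranked low→high: 15,000 (Talon), 40,000 (Tessera), 77,000 (Ember), 122,000 (Calder), 182,000 (Orion), 186,000 (Alder), …
The 4 lowest are Talon, Tessera, Ember, Calder.
Total cost = 15,000 + 40,000 + 77,000 + 122,000 = $254,000.

Total cost: $254,000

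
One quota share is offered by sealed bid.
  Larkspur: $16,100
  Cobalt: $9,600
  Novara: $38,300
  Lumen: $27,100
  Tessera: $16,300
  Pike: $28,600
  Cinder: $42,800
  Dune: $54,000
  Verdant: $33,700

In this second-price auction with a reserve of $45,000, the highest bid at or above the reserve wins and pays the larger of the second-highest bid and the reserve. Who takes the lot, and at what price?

Bids ranked: 54,000 (Dune) > 42,800 (Cinder) > 38,300 (Novara) > 33,700 (Verdant) > 28,600 (Pike) > 27,100 (Lumen) > …
Dune has the top bid at or above the reserve ($54,000).
Second-highest bid $42,800 is below the reserve $45,000, so the reserve binds → payment $45,000.

Dune pays $45,000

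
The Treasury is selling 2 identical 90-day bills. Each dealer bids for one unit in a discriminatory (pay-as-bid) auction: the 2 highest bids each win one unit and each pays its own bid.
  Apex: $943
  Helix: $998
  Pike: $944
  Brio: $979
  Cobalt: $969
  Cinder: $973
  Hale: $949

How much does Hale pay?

Ordering the bids: 998 (Helix), 979 (Brio), 973 (Cinder), 969 (Cobalt), …
Winners (2 units): Helix, Brio.
Hale does not win → $0.

Hale pays $0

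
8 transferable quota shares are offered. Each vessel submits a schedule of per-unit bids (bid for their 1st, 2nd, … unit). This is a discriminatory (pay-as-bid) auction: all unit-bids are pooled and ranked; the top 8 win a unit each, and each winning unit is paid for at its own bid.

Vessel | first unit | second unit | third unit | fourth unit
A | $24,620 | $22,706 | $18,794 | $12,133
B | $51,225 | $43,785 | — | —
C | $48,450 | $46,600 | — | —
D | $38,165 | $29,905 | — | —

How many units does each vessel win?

A 2, B 2, C 2, D 2

All unit-bids, highest first — top 8: 51,225 (B-1), 48,450 (C-1), 46,600 (C-2), 43,785 (B-2), 38,165 (D-1), 29,905 (D-2), 24,620 (A-1), 22,706 (A-2)
Next rejected bid: $18,794 (not a price — pay-as-bid).
Allocation: A 2, B 2, C 2, D 2.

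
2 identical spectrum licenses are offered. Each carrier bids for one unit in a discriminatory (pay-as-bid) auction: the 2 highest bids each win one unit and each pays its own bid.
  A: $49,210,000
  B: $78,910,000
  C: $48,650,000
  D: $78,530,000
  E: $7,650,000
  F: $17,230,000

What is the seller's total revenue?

Total revenue: $157,440,000

Bids ranked high→low: 78,910,000 (B), 78,530,000 (D), 49,210,000 (A), 48,650,000 (C), …
Winners (2 units): B, D.
Total revenue = 78,910,000 + 78,530,000 = $157,440,000.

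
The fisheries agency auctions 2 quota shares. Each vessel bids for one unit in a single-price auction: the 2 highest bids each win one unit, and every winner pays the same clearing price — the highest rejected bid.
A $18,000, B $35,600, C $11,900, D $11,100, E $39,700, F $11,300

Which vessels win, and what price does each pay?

E, B; each pays $18,000

Ordering the bids: 39,700 (E), 35,600 (B), 18,000 (A), 11,900 (C), …
Winners (2 units): E, B.
Highest unsuccessful bid: $18,000 → clearing price.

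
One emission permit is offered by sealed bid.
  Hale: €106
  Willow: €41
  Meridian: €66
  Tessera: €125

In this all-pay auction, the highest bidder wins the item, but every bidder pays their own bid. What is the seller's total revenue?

Total revenue: €338

Sorting bids: 125 (Tessera) > 106 (Hale) > 66 (Meridian) > 41 (Willow)
Every bidder forfeits their bid regardless of winning.
Revenue = 106 + 41 + 66 + 125 = €338.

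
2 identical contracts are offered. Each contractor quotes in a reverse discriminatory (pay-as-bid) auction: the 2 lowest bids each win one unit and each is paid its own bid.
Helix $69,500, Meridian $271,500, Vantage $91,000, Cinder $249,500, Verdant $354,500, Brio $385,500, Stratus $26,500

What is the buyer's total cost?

Ordering the bids: 26,500 (Stratus), 69,500 (Helix), 91,000 (Vantage), 249,500 (Cinder), …
Winners (2 units): Stratus, Helix.
Total cost = 26,500 + 69,500 = $96,000.

Total cost: $96,000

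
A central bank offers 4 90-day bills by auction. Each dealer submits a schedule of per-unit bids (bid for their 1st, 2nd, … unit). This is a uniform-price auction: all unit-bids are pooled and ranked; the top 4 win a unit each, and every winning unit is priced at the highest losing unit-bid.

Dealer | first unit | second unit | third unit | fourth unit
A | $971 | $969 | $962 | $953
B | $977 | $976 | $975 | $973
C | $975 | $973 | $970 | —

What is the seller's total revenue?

Pooled unit-bids ranked (top 4): 977 (B-1), 976 (B-2), 975 (B-3), 975 (C-1)
Highest rejected unit-bid = $973.
Allocation: B 3, C 1. Every unit priced at $973.
Revenue = 4 × 973 = $3,892.

Total revenue: $3,892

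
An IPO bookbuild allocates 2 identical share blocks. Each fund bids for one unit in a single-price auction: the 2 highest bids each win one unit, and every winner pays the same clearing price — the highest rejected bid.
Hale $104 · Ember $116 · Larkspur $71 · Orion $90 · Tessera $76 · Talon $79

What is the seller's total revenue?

Ordering the bids: 116 (Ember), 104 (Hale), 90 (Orion), 79 (Talon), …
Winners (2 units): Ember, Hale.
First losing bid is Orion's $90, which sets the uniform price.
Total revenue = 2 × $90 = $180.

Total revenue: $180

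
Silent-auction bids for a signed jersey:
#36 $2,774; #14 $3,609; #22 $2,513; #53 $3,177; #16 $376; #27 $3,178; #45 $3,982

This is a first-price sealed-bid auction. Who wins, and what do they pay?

#45 pays $3,982

Rule: the highest bidder wins and pays their own bid.
Sorting bids: 3,982 (#45) > 3,609 (#14) > 3,178 (#27) > 3,177 (#53) > 2,774 (#36) > 2,513 (#22) > …
#45 is highest → pays own bid, $3,982.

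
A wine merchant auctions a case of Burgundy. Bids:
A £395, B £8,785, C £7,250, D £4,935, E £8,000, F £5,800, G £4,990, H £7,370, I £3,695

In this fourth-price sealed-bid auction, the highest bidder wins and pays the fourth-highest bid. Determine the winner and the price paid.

B pays £7,250

Sorting bids: 8,785 (B) > 8,000 (E) > 7,370 (H) > 7,250 (C) > 5,800 (F) > 4,990 (G) > …
B is highest; pays the fourth-highest bid, £7,250.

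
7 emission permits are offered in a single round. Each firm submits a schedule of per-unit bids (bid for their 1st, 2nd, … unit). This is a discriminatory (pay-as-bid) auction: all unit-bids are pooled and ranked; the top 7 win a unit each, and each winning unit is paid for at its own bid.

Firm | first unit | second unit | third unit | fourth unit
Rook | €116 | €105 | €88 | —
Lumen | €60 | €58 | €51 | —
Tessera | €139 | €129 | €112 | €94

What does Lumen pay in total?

Lumen pays €0

All unit-bids, highest first — top 7: 139 (Tessera-1), 129 (Tessera-2), 116 (Rook-1), 112 (Tessera-3), 105 (Rook-2), 94 (Tessera-4), 88 (Rook-3)
Next rejected bid: €60 (not a price — pay-as-bid).
Lumen wins no units.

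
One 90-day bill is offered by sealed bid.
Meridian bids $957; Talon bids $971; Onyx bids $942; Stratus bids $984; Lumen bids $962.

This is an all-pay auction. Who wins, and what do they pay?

Bids in order: 984 (Stratus) > 971 (Talon) > 962 (Lumen) > 957 (Meridian) > 942 (Onyx)
Stratus is highest and takes the item; every bidder forfeits their bid.

Stratus pays $984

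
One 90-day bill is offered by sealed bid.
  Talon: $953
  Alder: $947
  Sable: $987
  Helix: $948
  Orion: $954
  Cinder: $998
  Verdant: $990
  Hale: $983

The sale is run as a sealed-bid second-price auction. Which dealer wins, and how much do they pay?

Cinder pays $990

Bids ranked: 998 (Cinder) > 990 (Verdant) > 987 (Sable) > 983 (Hale) > 954 (Orion) > 953 (Talon) > …
Cinder wins with the highest bid; price is set by the runner-up at $990.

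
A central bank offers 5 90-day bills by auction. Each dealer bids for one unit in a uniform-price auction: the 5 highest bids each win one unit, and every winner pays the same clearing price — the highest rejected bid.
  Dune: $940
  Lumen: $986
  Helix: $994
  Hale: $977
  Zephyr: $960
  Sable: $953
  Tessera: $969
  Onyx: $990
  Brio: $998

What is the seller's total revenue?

Bids ranked high→low: 998 (Brio), 994 (Helix), 990 (Onyx), 986 (Lumen), 977 (Hale), 969 (Tessera), 960 (Zephyr), …
The 5 highest are Brio, Helix, Onyx, Lumen, Hale.
Highest unsuccessful bid: $969 → clearing price.
Total revenue = 5 × $969 = $4,845.

Total revenue: $4,845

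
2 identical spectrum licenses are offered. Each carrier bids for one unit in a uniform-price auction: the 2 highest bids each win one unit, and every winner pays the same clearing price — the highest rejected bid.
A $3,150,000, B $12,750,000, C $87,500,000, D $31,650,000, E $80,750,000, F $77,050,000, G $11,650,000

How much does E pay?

E pays $77,050,000

Sorting: 87,500,000 (C), 80,750,000 (E), 77,050,000 (F), 31,650,000 (D), …
The 2 highest are C, E.
First losing bid is F's $77,050,000, which sets the uniform price.
E wins → pays $77,050,000.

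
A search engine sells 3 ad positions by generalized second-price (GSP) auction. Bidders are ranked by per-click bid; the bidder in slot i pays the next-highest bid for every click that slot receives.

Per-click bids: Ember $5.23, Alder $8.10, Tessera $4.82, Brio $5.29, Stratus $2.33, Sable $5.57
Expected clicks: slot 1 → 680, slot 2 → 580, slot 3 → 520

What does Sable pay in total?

Ranked by bid: $8.10 (Alder) > $5.57 (Sable) > $5.29 (Brio) > $5.23 (Ember) > …
Sable holds slot 2 → pays next bid $5.29 × 580 clicks = $3068.20.

Sable pays $3068.20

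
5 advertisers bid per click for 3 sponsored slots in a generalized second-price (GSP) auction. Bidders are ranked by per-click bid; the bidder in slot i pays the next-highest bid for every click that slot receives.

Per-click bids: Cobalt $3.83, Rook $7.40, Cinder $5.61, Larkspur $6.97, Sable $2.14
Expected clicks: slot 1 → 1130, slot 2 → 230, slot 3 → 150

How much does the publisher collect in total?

Total revenue: $9740.90

Ranked by bid: $7.40 (Rook) > $6.97 (Larkspur) > $5.61 (Cinder) > $3.83 (Cobalt) > …
Slot 1: Rook pays $6.97 × 1130 = $7876.10
Slot 2: Larkspur pays $5.61 × 230 = $1290.30
Slot 3: Cinder pays $3.83 × 150 = $574.50
Total = $9740.90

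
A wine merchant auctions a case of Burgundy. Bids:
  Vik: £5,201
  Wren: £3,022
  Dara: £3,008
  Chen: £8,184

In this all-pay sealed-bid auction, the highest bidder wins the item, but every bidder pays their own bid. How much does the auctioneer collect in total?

Total revenue: £19,415

Bids in order: 8,184 (Chen) > 5,201 (Vik) > 3,022 (Wren) > 3,008 (Dara)
Chen wins with the top bid; all bids are sunk regardless.
Every bidder forfeits their bid regardless of winning.
Revenue = 5,201 + 3,022 + 3,008 + 8,184 = £19,415.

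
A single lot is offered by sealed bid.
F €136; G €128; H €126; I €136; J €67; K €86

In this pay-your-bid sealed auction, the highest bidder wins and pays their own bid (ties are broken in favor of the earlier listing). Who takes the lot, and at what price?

F pays €136

Sorting bids: 136 (F) > 136 (I) > 128 (G) > 126 (H) > 86 (K) > 67 (J)
Tie at €136 → F wins by tie-break.
F is highest → pays own bid, €136.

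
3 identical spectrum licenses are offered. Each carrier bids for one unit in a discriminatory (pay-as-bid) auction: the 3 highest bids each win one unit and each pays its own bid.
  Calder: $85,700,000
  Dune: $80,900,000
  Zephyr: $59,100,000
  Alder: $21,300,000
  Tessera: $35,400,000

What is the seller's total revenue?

Ordering the bids: 85,700,000 (Calder), 80,900,000 (Dune), 59,100,000 (Zephyr), 35,400,000 (Tessera), 21,300,000 (Alder)
The 3 highest are Calder, Dune, Zephyr.
Total revenue = 85,700,000 + 80,900,000 + 59,100,000 = $225,700,000.

Total revenue: $225,700,000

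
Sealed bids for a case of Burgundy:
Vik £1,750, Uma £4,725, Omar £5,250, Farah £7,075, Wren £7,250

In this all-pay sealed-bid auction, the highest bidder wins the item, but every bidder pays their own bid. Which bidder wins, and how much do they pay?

Wren pays £7,250

All-pay sealed-bid auction: the highest bidder wins the item, but every bidder pays their own bid.
Sorting bids: 7,250 (Wren) > 7,075 (Farah) > 5,250 (Omar) > 4,725 (Uma) > 1,750 (Vik)
Wren is highest and takes the item; every bidder forfeits their bid.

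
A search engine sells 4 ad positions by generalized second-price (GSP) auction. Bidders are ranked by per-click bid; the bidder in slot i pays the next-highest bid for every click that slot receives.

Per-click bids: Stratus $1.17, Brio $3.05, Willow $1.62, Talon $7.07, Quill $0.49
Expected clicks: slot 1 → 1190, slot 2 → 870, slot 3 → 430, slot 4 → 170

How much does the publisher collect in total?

Total revenue: $5625.30

Sorting advertisers: $7.07 (Talon) > $3.05 (Brio) > $1.62 (Willow) > $1.17 (Stratus) > $0.49 (Quill)
Slot 1: Talon pays $3.05 × 1190 = $3629.50
Slot 2: Brio pays $1.62 × 870 = $1409.40
Slot 3: Willow pays $1.17 × 430 = $503.10
Slot 4: Stratus pays $0.49 × 170 = $83.30
Total = $5625.30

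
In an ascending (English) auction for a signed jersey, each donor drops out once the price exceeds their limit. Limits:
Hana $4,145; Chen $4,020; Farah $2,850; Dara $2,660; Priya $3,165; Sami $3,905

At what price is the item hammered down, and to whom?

Ascending (English) auction: the price rises until one bidder remains; the winner pays the price at which the last rival dropped out.
Limits in order: 4,145 (Hana) > 4,020 (Chen) > 3,905 (Sami) > 3,165 (Priya) > 2,850 (Farah) > 2,660 (Dara)
Chen is the last rival to drop out, at $4,020; Hana remains and wins at that price.

Hana wins at $4,020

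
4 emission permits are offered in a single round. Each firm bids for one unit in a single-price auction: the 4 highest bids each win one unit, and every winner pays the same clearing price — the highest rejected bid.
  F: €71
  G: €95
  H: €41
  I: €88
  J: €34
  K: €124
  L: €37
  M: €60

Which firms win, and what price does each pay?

K, G, I, F; each pays €60

Bids ranked high→low: 124 (K), 95 (G), 88 (I), 71 (F), 60 (M), 41 (H), …
Winners (4 units): K, G, I, F.
Clearing price = highest rejected bid = €60.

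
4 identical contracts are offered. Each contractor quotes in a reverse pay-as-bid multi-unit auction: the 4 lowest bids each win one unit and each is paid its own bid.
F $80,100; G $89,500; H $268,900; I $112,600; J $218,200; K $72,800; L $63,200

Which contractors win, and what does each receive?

L $63,200, K $72,800, F $80,100, G $89,500

Sorting: 63,200 (L), 72,800 (K), 80,100 (F), 89,500 (G), 112,600 (I), 218,200 (J), …
Winners (4 units): L, K, F, G.
Each winner is paid its own bid: L $63,200, K $72,800, F $80,100, G $89,500.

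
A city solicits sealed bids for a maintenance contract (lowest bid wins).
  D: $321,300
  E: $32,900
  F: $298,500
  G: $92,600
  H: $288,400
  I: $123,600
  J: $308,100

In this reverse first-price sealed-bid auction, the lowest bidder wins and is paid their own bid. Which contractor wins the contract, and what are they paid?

Rule: the lowest bidder wins and is paid their own bid.
Sorting bids: 32,900 (E) < 92,600 (G) < 123,600 (I) < 288,400 (H) < 298,500 (F) < 308,100 (J) < …
E has the lowest bid and is paid exactly that: $32,900.

E is paid $32,900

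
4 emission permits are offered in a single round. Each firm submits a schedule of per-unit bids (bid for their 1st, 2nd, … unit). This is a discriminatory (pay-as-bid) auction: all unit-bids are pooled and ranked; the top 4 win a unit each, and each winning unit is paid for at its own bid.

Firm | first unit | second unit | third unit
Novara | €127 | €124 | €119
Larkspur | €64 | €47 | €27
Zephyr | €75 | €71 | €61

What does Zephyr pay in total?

Zephyr pays €75

All unit-bids, highest first — top 4: 127 (Novara-1), 124 (Novara-2), 119 (Novara-3), 75 (Zephyr-1)
Next rejected bid: €71 (not a price — pay-as-bid).
Zephyr's winning unit-bids: 75 = €75.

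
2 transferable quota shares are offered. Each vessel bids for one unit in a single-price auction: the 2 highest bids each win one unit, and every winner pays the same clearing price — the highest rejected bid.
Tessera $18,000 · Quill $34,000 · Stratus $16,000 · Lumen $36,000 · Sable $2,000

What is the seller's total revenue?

Total revenue: $36,000

Sorting: 36,000 (Lumen), 34,000 (Quill), 18,000 (Tessera), 16,000 (Stratus), …
Top 2: Lumen, Quill.
First losing bid is Tessera's $18,000, which sets the uniform price.
Total revenue = 2 × $18,000 = $36,000.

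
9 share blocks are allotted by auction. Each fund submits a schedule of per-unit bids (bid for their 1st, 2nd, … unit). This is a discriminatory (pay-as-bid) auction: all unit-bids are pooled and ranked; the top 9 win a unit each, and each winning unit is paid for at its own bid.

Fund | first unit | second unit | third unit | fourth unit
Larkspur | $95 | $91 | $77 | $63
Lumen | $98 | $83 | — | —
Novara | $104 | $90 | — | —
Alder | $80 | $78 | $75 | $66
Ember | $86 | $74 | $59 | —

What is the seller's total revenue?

Total revenue: $805

Pooled unit-bids ranked (top 9): 104 (Novara-1), 98 (Lumen-1), 95 (Larkspur-1), 91 (Larkspur-2), 90 (Novara-2), 86 (Ember-1), 83 (Lumen-2), 80 (Alder-1), 78 (Alder-2)
Next rejected bid: $77 (not a price — pay-as-bid).
Each winning unit pays its own bid.
Revenue = 104 + 98 + 95 + 91 + 90 + 86 + 83 + 80 + 78 = $805.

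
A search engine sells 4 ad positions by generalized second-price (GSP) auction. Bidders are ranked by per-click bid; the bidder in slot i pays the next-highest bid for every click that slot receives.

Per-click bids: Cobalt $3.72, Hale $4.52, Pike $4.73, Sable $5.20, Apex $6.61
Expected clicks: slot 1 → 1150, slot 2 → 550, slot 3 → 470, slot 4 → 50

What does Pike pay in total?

Pike pays $2124.40

Sorting advertisers: $6.61 (Apex) > $5.20 (Sable) > $4.73 (Pike) > $4.52 (Hale) > $3.72 (Cobalt)
Pike holds slot 3 → pays next bid $4.52 × 470 clicks = $2124.40.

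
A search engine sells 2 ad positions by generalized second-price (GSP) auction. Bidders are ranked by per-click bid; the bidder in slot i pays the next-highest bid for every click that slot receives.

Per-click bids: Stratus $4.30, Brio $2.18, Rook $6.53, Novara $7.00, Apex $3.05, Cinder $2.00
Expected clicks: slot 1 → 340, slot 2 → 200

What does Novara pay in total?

Ranked by bid: $7.00 (Novara) > $6.53 (Rook) > $4.30 (Stratus) > …
Novara holds slot 1 → pays next bid $6.53 × 340 clicks = $2220.20.

Novara pays $2220.20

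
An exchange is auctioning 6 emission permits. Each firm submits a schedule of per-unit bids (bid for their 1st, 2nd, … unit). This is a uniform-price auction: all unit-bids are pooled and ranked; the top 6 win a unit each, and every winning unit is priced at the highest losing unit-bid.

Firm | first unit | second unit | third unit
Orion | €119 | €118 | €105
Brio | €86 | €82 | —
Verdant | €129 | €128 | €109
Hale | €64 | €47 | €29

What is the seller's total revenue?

Merging the schedules and taking the best 6: 129 (Verdant-1), 128 (Verdant-2), 119 (Orion-1), 118 (Orion-2), 109 (Verdant-3), 105 (Orion-3)
First bid not allocated: €86.
Allocation: Orion 3, Verdant 3. Every unit priced at €86.
Revenue = 6 × 86 = €516.

Total revenue: €516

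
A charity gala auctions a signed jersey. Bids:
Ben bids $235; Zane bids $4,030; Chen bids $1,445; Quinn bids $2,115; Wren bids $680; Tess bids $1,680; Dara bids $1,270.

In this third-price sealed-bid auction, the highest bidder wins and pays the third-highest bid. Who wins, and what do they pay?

Bids in order: 4,030 (Zane) > 2,115 (Quinn) > 1,680 (Tess) > 1,445 (Chen) > 1,270 (Dara) > 680 (Wren) > …
Zane is highest; pays the third-highest bid, $1,680.

Zane pays $1,680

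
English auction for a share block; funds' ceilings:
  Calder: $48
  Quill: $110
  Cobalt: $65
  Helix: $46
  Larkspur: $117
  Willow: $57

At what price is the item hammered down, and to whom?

Larkspur wins at $110

Open ascending-bid auction: the price rises until one bidder remains; the winner pays the price at which the last rival dropped out.
Limits ranked: 117 (Larkspur) > 110 (Quill) > 65 (Cobalt) > 57 (Willow) > 48 (Calder) > 46 (Helix)
Quill is the last rival to drop out, at $110; Larkspur remains and wins at that price.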